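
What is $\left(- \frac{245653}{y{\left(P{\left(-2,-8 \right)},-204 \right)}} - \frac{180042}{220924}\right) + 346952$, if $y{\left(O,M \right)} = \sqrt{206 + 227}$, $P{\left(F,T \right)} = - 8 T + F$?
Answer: $\frac{38324921803}{110462} - \frac{245653 \sqrt{433}}{433} \approx 3.3515 \cdot 10^{5}$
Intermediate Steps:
$P{\left(F,T \right)} = F - 8 T$
$y{\left(O,M \right)} = \sqrt{433}$
$\left(- \frac{245653}{y{\left(P{\left(-2,-8 \right)},-204 \right)}} - \frac{180042}{220924}\right) + 346952 = \left(- \frac{245653}{\sqrt{433}} - \frac{180042}{220924}\right) + 346952 = \left(- 245653 \frac{\sqrt{433}}{433} - \frac{90021}{110462}\right) + 346952 = \left(- \frac{245653 \sqrt{433}}{433} - \frac{90021}{110462}\right) + 346952 = \left(- \frac{90021}{110462} - \frac{245653 \sqrt{433}}{433}\right) + 346952 = \frac{38324921803}{110462} - \frac{245653 \sqrt{433}}{433}$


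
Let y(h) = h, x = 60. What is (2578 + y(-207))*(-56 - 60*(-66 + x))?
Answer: 720784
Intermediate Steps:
(2578 + y(-207))*(-56 - 60*(-66 + x)) = (2578 - 207)*(-56 - 60*(-66 + 60)) = 2371*(-56 - 60*(-6)) = 2371*(-56 + 360) = 2371*304 = 720784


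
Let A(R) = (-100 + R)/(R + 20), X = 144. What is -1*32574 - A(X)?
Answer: -1335545/41 ≈ -32574.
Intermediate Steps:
A(R) = (-100 + R)/(20 + R)
-1*32574 - A(X) = -1*32574 - (-100 + 144)/(20 + 144) = -32574 - 44/164 = -32574 - 1*11/41 = -32574 - 11/41 = -1335545/41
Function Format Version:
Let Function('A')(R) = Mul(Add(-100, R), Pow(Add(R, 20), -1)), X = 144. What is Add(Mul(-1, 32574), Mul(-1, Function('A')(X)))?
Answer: Rational(-1335545, 41) ≈ -32574.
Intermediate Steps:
Function('A')(R) = Mul(Pow(Add(20, R), -1), Add(-100, R)) (Function('A')(R) = Mul(Add(-100, R), Pow(Add(20, R), -1)) = Mul(Pow(Add(20, R), -1), Add(-100, R)))
Add(Mul(-1, 32574), Mul(-1, Function('A')(X))) = Add(Mul(-1, 32574), Mul(-1, Mul(Pow(Add(20, 144), -1), Add(-100, 144)))) = Add(-32574, Mul(-1, Mul(Pow(164, -1), 44))) = Add(-32574, Mul(-1, Mul(Rational(1, 164), 44))) = Add(-32574, Mul(-1, Rational(11, 41))) = Add(-32574, Rational(-11, 41)) = Rational(-1335545, 41)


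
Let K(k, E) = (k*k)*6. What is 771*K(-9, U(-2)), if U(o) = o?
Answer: 374706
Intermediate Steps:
K(k, E) = 6*k² (K(k, E) = k²*6 = 6*k²)
771*K(-9, U(-2)) = 771*(6*(-9)²) = 771*(6*81) = 771*486 = 374706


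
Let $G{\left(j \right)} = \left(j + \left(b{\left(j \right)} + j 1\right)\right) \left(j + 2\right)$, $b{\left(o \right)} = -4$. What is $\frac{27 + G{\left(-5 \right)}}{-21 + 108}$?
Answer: $\frac{23}{29} \approx 0.7931$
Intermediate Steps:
$G{\left(j \right)} = \left(-4 + 2 j\right) \left(2 + j\right)$ ($G{\left(j \right)} = \left(j + \left(-4 + j 1\right)\right) \left(j + 2\right) = \left(j + \left(-4 + j\right)\right) \left(2 + j\right) = \left(-4 + 2 j\right) \left(2 + j\right)$)
$\frac{27 + G{\left(-5 \right)}}{-21 + 108} = \frac{27 - \left(8 - 2 \left(-5\right)^{2}\right)}{-21 + 108} = \frac{27 + \left(-8 + 2 \cdot 25\right)}{87} = \left(27 + \left(-8 + 50\right)\right) \frac{1}{87} = \left(27 + 42\right) \frac{1}{87} = 69 \cdot \frac{1}{87} = \frac{23}{29}$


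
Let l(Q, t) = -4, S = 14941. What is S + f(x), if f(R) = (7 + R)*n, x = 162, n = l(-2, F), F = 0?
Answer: 14265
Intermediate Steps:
n = -4
f(R) = -28 - 4*R (f(R) = (7 + R)*(-4) = -28 - 4*R)
S + f(x) = 14941 + (-28 - 4*162) = 14941 + (-28 - 648) = 14941 - 676 = 14265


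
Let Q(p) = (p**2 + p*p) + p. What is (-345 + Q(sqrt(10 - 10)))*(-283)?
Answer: 97635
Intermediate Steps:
Q(p) = p + 2*p**2 (Q(p) = (p**2 + p**2) + p = 2*p**2 + p = p + 2*p**2)
(-345 + Q(sqrt(10 - 10)))*(-283) = (-345 + sqrt(10 - 10)*(1 + 2*sqrt(10 - 10)))*(-283) = (-345 + sqrt(0)*(1 + 2*sqrt(0)))*(-283) = (-345 + 0*(1 + 2*0))*(-283) = (-345 + 0*(1 + 0))*(-283) = (-345 + 0*1)*(-283) = (-345 + 0)*(-283) = -345*(-283) = 97635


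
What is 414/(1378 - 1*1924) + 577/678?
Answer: 5725/61698 ≈ 0.092791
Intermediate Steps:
414/(1378 - 1*1924) + 577/678 = 414/(1378 - 1924) + 577*(1/678) = 414/(-546) + 577/678 = 414*(-1/546) + 577/678 = -69/91 + 577/678 = 5725/61698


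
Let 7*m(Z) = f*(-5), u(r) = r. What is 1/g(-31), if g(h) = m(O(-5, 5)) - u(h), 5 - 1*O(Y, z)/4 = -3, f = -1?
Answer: 7/222 ≈ 0.031532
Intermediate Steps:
O(Y, z) = 32 (O(Y, z) = 20 - 4*(-3) = 20 + 12 = 32)
m(Z) = 5/7 (m(Z) = (-1*(-5))/7 = (⅐)*5 = 5/7)
g(h) = 5/7 - h
1/g(-31) = 1/(5/7 - 1*(-31)) = 1/(5/7 + 31) = 1/(222/7) = 7/222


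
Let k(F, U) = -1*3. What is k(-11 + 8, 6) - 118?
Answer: -121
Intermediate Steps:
k(F, U) = -3
k(-11 + 8, 6) - 118 = -3 - 118 = -121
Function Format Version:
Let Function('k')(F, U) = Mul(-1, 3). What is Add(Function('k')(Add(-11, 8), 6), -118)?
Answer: -121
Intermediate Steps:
Function('k')(F, U) = -3
Add(Function('k')(Add(-11, 8), 6), -118) = Add(-3, -118) = -121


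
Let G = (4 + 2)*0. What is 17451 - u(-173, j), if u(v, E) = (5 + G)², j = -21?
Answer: 17426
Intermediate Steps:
G = 0 (G = 6*0 = 0)
u(v, E) = 25 (u(v, E) = (5 + 0)² = 5² = 25)
17451 - u(-173, j) = 17451 - 1*25 = 17451 - 25 = 17426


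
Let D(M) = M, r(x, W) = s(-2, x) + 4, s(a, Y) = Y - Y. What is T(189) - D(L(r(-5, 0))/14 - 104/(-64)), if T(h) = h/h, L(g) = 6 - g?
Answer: -43/56 ≈ -0.76786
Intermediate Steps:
s(a, Y) = 0
r(x, W) = 4 (r(x, W) = 0 + 4 = 4)
T(h) = 1
T(189) - D(L(r(-5, 0))/14 - 104/(-64)) = 1 - ((6 - 1*4)/14 - 104/(-64)) = 1 - ((6 - 4)*(1/14) - 104*(-1/64)) = 1 - (2*(1/14) + 13/8) = 1 - (1/7 + 13/8) = 1 - 1*99/56 = 1 - 99/56 = -43/56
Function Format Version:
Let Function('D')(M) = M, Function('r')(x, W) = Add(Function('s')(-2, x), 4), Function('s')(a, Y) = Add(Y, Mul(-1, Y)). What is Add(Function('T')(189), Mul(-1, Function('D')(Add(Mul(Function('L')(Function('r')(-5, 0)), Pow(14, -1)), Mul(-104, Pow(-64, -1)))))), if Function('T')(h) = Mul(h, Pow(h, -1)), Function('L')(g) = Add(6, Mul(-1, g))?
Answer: Rational(-43, 56) ≈ -0.76786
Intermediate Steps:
Function('s')(a, Y) = 0
Function('r')(x, W) = 4 (Function('r')(x, W) = Add(0, 4) = 4)
Function('T')(h) = 1
Add(Function('T')(189), Mul(-1, Function('D')(Add(Mul(Function('L')(Function('r')(-5, 0)), Pow(14, -1)), Mul(-104, Pow(-64, -1)))))) = Add(1, Mul(-1, Add(Mul(Add(6, Mul(-1, 4)), Pow(14, -1)), Mul(-104, Pow(-64, -1))))) = Add(1, Mul(-1, Add(Mul(Add(6, -4), Rational(1, 14)), Mul(-104, Rational(-1, 64))))) = Add(1, Mul(-1, Add(Mul(2, Rational(1, 14)), Rational(13, 8)))) = Add(1, Mul(-1, Add(Rational(1, 7), Rational(13, 8)))) = Add(1, Mul(-1, Rational(99, 56))) = Add(1, Rational(-99, 56)) = Rational(-43, 56)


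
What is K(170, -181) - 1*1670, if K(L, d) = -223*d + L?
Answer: 38863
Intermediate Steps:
K(L, d) = L - 223*d
K(170, -181) - 1*1670 = (170 - 223*(-181)) - 1*1670 = (170 + 40363) - 1670 = 40533 - 1670 = 38863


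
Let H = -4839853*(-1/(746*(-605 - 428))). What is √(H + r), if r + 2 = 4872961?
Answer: √2893813215061633962/770618 ≈ 2207.5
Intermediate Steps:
r = 4872959 (r = -2 + 4872961 = 4872959)
H = -4839853/770618 (H = -4839853/((-746*(-1033))) = -4839853/770618 ≈ -6.2805)
√(H + r) = √(-4839853/770618 + 4872959) = √(3755185078809/770618) = √2893813215061633962/770618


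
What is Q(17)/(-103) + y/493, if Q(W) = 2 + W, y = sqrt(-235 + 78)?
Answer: -19/103 + I*sqrt(157)/493 ≈ -0.18447 + 0.025416*I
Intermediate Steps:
y = I*sqrt(157) (y = sqrt(-157) = I*sqrt(157) ≈ 12.53*I)
Q(17)/(-103) + y/493 = (2 + 17)/(-103) + (I*sqrt(157))/493 = 19*(-1/103) + (I*sqrt(157))*(1/493) = -19/103 + I*sqrt(157)/493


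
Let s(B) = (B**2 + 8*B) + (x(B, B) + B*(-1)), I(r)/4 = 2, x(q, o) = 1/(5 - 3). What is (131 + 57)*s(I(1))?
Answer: 22654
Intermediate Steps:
x(q, o) = 1/2
I(r) = 8 (I(r) = 4*2 = 8)
s(B) = 1/2 + B**2 + 7*B (s(B) = (B**2 + 8*B) + (1/2 + B*(-1)) = (B**2 + 8*B) + (1/2 - B) = 1/2 + B**2 + 7*B)
(131 + 57)*s(I(1)) = (131 + 57)*(1/2 + 8**2 + 7*8) = 188*(1/2 + 64 + 56) = 188*(241/2) = 22654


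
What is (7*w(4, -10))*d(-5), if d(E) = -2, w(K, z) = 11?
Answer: -154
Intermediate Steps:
(7*w(4, -10))*d(-5) = (7*11)*(-2) = 77*(-2) = -154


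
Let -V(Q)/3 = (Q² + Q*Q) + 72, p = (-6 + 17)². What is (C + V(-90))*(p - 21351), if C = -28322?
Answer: 1637639740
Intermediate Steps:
p = 121 (p = 11² = 121)
V(Q) = -216 - 6*Q² (V(Q) = -3*((Q² + Q*Q) + 72) = -3*((Q² + Q²) + 72) = -3*(2*Q² + 72) = -3*(72 + 2*Q²) = -216 - 6*Q²)
(C + V(-90))*(p - 21351) = (-28322 + (-216 - 6*(-90)²))*(121 - 21351) = (-28322 + (-216 - 6*8100))*(-21230) = (-28322 + (-216 - 48600))*(-21230) = (-28322 - 48816)*(-21230) = -77138*(-21230) = 1637639740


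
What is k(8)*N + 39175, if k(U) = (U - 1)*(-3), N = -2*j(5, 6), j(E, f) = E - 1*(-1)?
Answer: 39427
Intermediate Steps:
j(E, f) = 1 + E (j(E, f) = E + 1 = 1 + E)
N = -12 (N = -2*(1 + 5) = -2*6 = -12)
k(U) = 3 - 3*U (k(U) = (-1 + U)*(-3) = 3 - 3*U)
k(8)*N + 39175 = (3 - 3*8)*(-12) + 39175 = (3 - 24)*(-12) + 39175 = -21*(-12) + 39175 = 252 + 39175 = 39427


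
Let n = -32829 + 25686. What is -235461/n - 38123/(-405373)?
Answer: 31907281514/965193113 ≈ 33.058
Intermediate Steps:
n = -7143
-235461/n - 38123/(-405373) = -235461/(-7143) - 38123/(-405373) = -235461*(-1/7143) - 38123*(-1/405373) = 78487/2381 + 38123/405373 = 31907281514/965193113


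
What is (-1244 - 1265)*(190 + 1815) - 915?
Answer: -5031460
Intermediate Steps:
(-1244 - 1265)*(190 + 1815) - 915 = -2509*2005 - 915 = -5030545 - 915 = -5031460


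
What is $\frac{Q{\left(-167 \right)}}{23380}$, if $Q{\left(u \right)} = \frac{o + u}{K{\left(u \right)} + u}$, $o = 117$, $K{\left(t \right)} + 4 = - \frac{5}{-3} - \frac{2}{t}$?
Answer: $\frac{3}{237524} \approx 1.263 \cdot 10^{-5}$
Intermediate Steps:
$K{\left(t \right)} = - \frac{7}{3} - \frac{2}{t}$ ($K{\left(t \right)} = -4 - \left(- \frac{5}{3} + \frac{2}{t}\right) = -4 + \left(\frac{5}{3} - \frac{2}{t}\right) = - \frac{7}{3} - \frac{2}{t}$)
$Q{\left(u \right)} = \frac{117 + u}{- \frac{7}{3} + u - \frac{2}{u}}$ ($Q{\left(u \right)} = \frac{117 + u}{\left(- \frac{7}{3} - \frac{2}{u}\right) + u} = \frac{117 + u}{- \frac{7}{3} + u - \frac{2}{u}}$)
$\frac{Q{\left(-167 \right)}}{23380} = \frac{\left(-3\right) \left(-167\right) \frac{1}{6 - - 167 \left(-7 + 3 \left(-167\right)\right)} \left(117 - 167\right)}{23380} = \left(-3\right) \left(-167\right) \frac{1}{6 - - 167 \left(-7 - 501\right)} \left(-50\right) \frac{1}{23380} = \left(-3\right) \left(-167\right) \frac{1}{6 - \left(-167\right) \left(-508\right)} \left(-50\right) \frac{1}{23380} = \left(-3\right) \left(-167\right) \frac{1}{6 - 84836} \left(-50\right) \frac{1}{23380} = \left(-3\right) \left(-167\right) \frac{1}{-84830} \left(-50\right) \frac{1}{23380} = \left(-3\right) \left(-167\right) \left(- \frac{1}{84830}\right) \left(-50\right) \frac{1}{23380} = \frac{2505}{8483} \cdot \frac{1}{23380} = \frac{3}{237524}$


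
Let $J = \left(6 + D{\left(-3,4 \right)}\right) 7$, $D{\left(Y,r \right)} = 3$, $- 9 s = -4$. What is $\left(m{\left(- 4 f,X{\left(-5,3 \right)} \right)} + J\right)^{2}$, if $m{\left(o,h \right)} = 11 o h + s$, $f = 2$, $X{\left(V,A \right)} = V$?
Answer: $\frac{20529961}{81} \approx 2.5346 \cdot 10^{5}$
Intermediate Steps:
$s = \frac{4}{9}$ ($s = \left(- \frac{1}{9}\right) \left(-4\right) = \frac{4}{9} \approx 0.44444$)
$m{\left(o,h \right)} = \frac{4}{9} + 11 h o$ ($m{\left(o,h \right)} = 11 o h + \frac{4}{9} = 11 h o + \frac{4}{9} = \frac{4}{9} + 11 h o$)
$J = 63$ ($J = \left(6 + 3\right) 7 = 9 \cdot 7 = 63$)
$\left(m{\left(- 4 f,X{\left(-5,3 \right)} \right)} + J\right)^{2} = \left(\left(\frac{4}{9} + 11 \left(-5\right) \left(\left(-4\right) 2\right)\right) + 63\right)^{2} = \left(\left(\frac{4}{9} + 11 \left(-5\right) \left(-8\right)\right) + 63\right)^{2} = \left(\left(\frac{4}{9} + 440\right) + 63\right)^{2} = \left(\frac{3964}{9} + 63\right)^{2} = \left(\frac{4531}{9}\right)^{2} = \frac{20529961}{81}$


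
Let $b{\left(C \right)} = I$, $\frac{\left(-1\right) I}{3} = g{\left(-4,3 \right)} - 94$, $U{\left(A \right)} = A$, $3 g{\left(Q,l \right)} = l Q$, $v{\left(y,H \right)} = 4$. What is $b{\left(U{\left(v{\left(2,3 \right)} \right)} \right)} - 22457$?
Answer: $-22163$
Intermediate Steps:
$g{\left(Q,l \right)} = \frac{Q l}{3}$ ($g{\left(Q,l \right)} = \frac{l Q}{3} = \frac{Q l}{3}$)
$I = 294$ ($I = - 3 \left(\frac{1}{3} \left(-4\right) 3 - 94\right) = - 3 \left(-4 - 94\right) = \left(-3\right) \left(-98\right) = 294$)
$b{\left(C \right)} = 294$
$b{\left(U{\left(v{\left(2,3 \right)} \right)} \right)} - 22457 = 294 - 22457 = -22163$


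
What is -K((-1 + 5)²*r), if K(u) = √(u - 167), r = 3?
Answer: -I*√119 ≈ -10.909*I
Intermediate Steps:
K(u) = √(-167 + u)
-K((-1 + 5)²*r) = -√(-167 + (-1 + 5)²*3) = -√(-167 + 4²*3) = -√(-167 + 16*3) = -√(-167 + 48) = -√(-119) = -I*√119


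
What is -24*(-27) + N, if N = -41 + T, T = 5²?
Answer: 632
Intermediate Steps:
T = 25
N = -16 (N = -41 + 25 = -16)
-24*(-27) + N = -24*(-27) - 16 = 648 - 16 = 632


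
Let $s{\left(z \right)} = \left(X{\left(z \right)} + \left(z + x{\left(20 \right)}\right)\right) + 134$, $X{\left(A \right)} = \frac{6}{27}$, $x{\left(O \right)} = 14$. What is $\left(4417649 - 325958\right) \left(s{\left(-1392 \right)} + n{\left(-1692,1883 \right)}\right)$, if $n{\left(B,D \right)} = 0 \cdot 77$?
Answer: $- \frac{15267463018}{3} \approx -5.0892 \cdot 10^{9}$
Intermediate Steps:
$n{\left(B,D \right)} = 0$
$X{\left(A \right)} = \frac{2}{9}$ ($X{\left(A \right)} = 6 \cdot \frac{1}{27} = \frac{2}{9}$)
$s{\left(z \right)} = \frac{1334}{9} + z$ ($s{\left(z \right)} = \left(\frac{2}{9} + \left(z + 14\right)\right) + 134 = \left(\frac{2}{9} + \left(14 + z\right)\right) + 134 = \left(\frac{128}{9} + z\right) + 134 = \frac{1334}{9} + z$)
$\left(4417649 - 325958\right) \left(s{\left(-1392 \right)} + n{\left(-1692,1883 \right)}\right) = \left(4417649 - 325958\right) \left(\left(\frac{1334}{9} - 1392\right) + 0\right) = 4091691 \left(- \frac{11194}{9} + 0\right) = 4091691 \left(- \frac{11194}{9}\right) = - \frac{15267463018}{3}$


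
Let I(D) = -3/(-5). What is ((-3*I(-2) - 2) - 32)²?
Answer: 32041/25 ≈ 1281.6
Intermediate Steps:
I(D) = ⅗ (I(D) = -3*(-⅕) = ⅗)
((-3*I(-2) - 2) - 32)² = ((-3*⅗ - 2) - 32)² = ((-9/5 - 2) - 32)² = (-19/5 - 32)² = (-179/5)² = 32041/25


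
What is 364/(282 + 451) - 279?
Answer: -204143/733 ≈ -278.50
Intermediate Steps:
364/(282 + 451) - 279 = 364/733 - 279 = -204143/733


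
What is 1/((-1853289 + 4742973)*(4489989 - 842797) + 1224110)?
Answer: 1/10539233591438 ≈ 9.4884e-14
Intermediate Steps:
1/((-1853289 + 4742973)*(4489989 - 842797) + 1224110) = 1/(2889684*3647192 + 1224110) = 1/(10539232367328 + 1224110) = 1/10539233591438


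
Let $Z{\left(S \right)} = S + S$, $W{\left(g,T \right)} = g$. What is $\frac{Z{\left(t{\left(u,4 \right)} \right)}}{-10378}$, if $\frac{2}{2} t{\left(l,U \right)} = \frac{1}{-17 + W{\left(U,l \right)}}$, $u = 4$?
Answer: $\frac{1}{67457} \approx 1.4824 \cdot 10^{-5}$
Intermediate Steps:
$t{\left(l,U \right)} = \frac{1}{-17 + U}$
$Z{\left(S \right)} = 2 S$
$\frac{Z{\left(t{\left(u,4 \right)} \right)}}{-10378} = \frac{2 \frac{1}{-17 + 4}}{-10378} = \frac{2}{-13} \left(- \frac{1}{10378}\right) = 2 \left(- \frac{1}{13}\right) \left(- \frac{1}{10378}\right) = \left(- \frac{2}{13}\right) \left(- \frac{1}{10378}\right) = \frac{1}{67457}$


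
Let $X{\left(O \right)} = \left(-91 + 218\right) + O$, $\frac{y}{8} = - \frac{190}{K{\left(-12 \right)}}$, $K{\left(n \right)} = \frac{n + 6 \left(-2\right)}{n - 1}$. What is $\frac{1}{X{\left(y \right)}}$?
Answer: $- \frac{3}{2089} \approx -0.0014361$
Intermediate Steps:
$K{\left(n \right)} = \frac{-12 + n}{-1 + n}$ ($K{\left(n \right)} = \frac{n - 12}{-1 + n} = \frac{-12 + n}{-1 + n}$)
$y = - \frac{2470}{3}$ ($y = 8 \left(- \frac{190}{\frac{1}{-1 - 12} \left(-12 - 12\right)}\right) = 8 \left(- \frac{190}{\frac{1}{-13} \left(-24\right)}\right) = 8 \left(- \frac{190}{\left(- \frac{1}{13}\right) \left(-24\right)}\right) = 8 \left(- \frac{190}{\frac{24}{13}}\right) = 8 \left(\left(-190\right) \frac{13}{24}\right) = 8 \left(- \frac{1235}{12}\right) = - \frac{2470}{3} \approx -823.33$)
$X{\left(O \right)} = 127 + O$
$\frac{1}{X{\left(y \right)}} = \frac{1}{127 - \frac{2470}{3}} = \frac{1}{- \frac{2089}{3}} = - \frac{3}{2089}$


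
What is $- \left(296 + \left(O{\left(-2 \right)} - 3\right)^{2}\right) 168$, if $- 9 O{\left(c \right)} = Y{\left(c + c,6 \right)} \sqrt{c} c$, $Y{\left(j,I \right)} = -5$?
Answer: $- \frac{1372280}{27} - 1120 i \sqrt{2} \approx -50825.0 - 1583.9 i$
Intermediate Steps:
$O{\left(c \right)} = \frac{5 c^{\frac{3}{2}}}{9}$ ($O{\left(c \right)} = - \frac{- 5 \sqrt{c} c}{9} = - \frac{\left(-5\right) c^{\frac{3}{2}}}{9} = \frac{5 c^{\frac{3}{2}}}{9}$)
$- \left(296 + \left(O{\left(-2 \right)} - 3\right)^{2}\right) 168 = - \left(296 + \left(\frac{5 \left(-2\right)^{\frac{3}{2}}}{9} - 3\right)^{2}\right) 168 = - \left(296 + \left(\frac{5 \left(- 2 i \sqrt{2}\right)}{9} - 3\right)^{2}\right) 168 = - \left(296 + \left(- \frac{10 i \sqrt{2}}{9} - 3\right)^{2}\right) 168 = - \left(296 + \left(-3 - \frac{10 i \sqrt{2}}{9}\right)^{2}\right) 168 = - (49728 + 168 \left(-3 - \frac{10 i \sqrt{2}}{9}\right)^{2}) = -49728 - 168 \left(-3 - \frac{10 i \sqrt{2}}{9}\right)^{2}$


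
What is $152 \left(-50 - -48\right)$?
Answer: $-304$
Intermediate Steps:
$152 \left(-50 - -48\right) = 152 \left(-50 + 48\right) = 152 \left(-2\right) = -304$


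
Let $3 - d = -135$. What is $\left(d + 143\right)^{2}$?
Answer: $78961$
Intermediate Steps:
$d = 138$ ($d = 3 - -135 = 3 + 135 = 138$)
$\left(d + 143\right)^{2} = \left(138 + 143\right)^{2} = 281^{2} = 78961$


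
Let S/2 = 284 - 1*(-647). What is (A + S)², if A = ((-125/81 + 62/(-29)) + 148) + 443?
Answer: 33102186902500/5517801 ≈ 5.9992e+6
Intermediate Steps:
A = 1379612/2349 (A = ((-125*1/81 + 62*(-1/29)) + 148) + 443 = ((-125/81 - 62/29) + 148) + 443 = (-8647/2349 + 148) + 443 = 339005/2349 + 443 = 1379612/2349 ≈ 587.32)
S = 1862 (S = 2*(284 - 1*(-647)) = 2*(284 + 647) = 2*931 = 1862)
(A + S)² = (1379612/2349 + 1862)² = (5753450/2349)² = 33102186902500/5517801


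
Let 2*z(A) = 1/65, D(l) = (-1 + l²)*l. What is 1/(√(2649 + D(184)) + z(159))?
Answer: -130/105320276099 + 50700*√692441/105320276099 ≈ 0.00040058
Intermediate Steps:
D(l) = l*(-1 + l²)
z(A) = 1/130 (z(A) = (½)/65 = (½)*(1/65) = 1/130)
1/(√(2649 + D(184)) + z(159)) = 1/(√(2649 + (184³ - 1*184)) + 1/130) = 1/(√(2649 + (6229504 - 184)) + 1/130) = 1/(√(2649 + 6229320) + 1/130) = 1/(√6231969 + 1/130) = 1/(3*√692441 + 1/130) = 1/(1/130 + 3*√692441)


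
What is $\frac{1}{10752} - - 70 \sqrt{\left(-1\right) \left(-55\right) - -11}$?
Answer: $\frac{1}{10752} + 70 \sqrt{66} \approx 568.68$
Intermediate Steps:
$\frac{1}{10752} - - 70 \sqrt{\left(-1\right) \left(-55\right) - -11} = \frac{1}{10752} - - 70 \sqrt{55 + 11} = \frac{1}{10752} - - 70 \sqrt{66} = \frac{1}{10752} + 70 \sqrt{66}$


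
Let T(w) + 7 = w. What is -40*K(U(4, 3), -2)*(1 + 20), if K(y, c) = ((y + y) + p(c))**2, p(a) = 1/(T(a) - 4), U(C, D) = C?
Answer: -8911560/169 ≈ -52731.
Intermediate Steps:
T(w) = -7 + w
p(a) = 1/(-11 + a) (p(a) = 1/((-7 + a) - 4) = 1/(-11 + a))
K(y, c) = (1/(-11 + c) + 2*y)**2 (K(y, c) = ((y + y) + 1/(-11 + c))**2 = (2*y + 1/(-11 + c))**2 = (1/(-11 + c) + 2*y)**2)
-40*K(U(4, 3), -2)*(1 + 20) = -40*(1 + 2*4*(-11 - 2))**2/(-11 - 2)**2*(1 + 20) = -40*(1 + 2*4*(-13))**2/(-13)**2*21 = -40*(1 - 104)**2*(1/169)*21 = -40*(-103)**2*(1/169)*21 = -40*10609*(1/169)*21 = -424360*21/169 = -40*222789/169 = -8911560/169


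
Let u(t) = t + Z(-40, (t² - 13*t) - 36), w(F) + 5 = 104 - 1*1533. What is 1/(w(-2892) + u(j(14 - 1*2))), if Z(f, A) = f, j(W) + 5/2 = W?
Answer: -2/2929 ≈ -0.00068283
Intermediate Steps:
j(W) = -5/2 + W
w(F) = -1434 (w(F) = -5 + (104 - 1*1533) = -5 + (104 - 1533) = -5 - 1429 = -1434)
u(t) = -40 + t (u(t) = t - 40 = -40 + t)
1/(w(-2892) + u(j(14 - 1*2))) = 1/(-1434 + (-40 + (-5/2 + (14 - 1*2)))) = 1/(-1434 + (-40 + (-5/2 + (14 - 2)))) = 1/(-1434 + (-40 + (-5/2 + 12))) = 1/(-1434 + (-40 + 19/2)) = 1/(-1434 - 61/2) = 1/(-2929/2) = -2/2929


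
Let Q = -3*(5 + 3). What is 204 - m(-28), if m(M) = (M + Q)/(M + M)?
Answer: 2843/14 ≈ 203.07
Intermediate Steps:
Q = -24 (Q = -3*8 = -24)
m(M) = (-24 + M)/(2*M) (m(M) = (M - 24)/(M + M) = (-24 + M)/((2*M)) = (-24 + M)*(1/(2*M)) = (-24 + M)/(2*M))
204 - m(-28) = 204 - (-24 - 28)/(2*(-28)) = 204 - (-1)*(-52)/(2*28) = 204 - 1*13/14 = 204 - 13/14 = 2843/14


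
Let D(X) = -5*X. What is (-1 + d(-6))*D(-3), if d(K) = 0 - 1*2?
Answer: -45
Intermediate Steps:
d(K) = -2 (d(K) = 0 - 2 = -2)
(-1 + d(-6))*D(-3) = (-1 - 2)*(-5*(-3)) = -3*15 = -45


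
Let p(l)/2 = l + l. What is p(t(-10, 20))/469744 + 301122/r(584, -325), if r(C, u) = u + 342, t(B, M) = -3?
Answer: 2080150773/117436 ≈ 17713.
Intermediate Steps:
p(l) = 4*l (p(l) = 2*(l + l) = 2*(2*l) = 4*l)
r(C, u) = 342 + u
p(t(-10, 20))/469744 + 301122/r(584, -325) = (4*(-3))/469744 + 301122/(342 - 325) = -12*1/469744 + 301122/17 = -3/117436 + 301122*(1/17) = -3/117436 + 301122/17 = 2080150773/117436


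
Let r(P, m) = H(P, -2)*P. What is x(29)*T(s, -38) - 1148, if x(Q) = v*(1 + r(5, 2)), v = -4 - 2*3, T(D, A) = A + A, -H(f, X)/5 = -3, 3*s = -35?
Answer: 56612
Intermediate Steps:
s = -35/3 (s = (1/3)*(-35) = -35/3 ≈ -11.667)
H(f, X) = 15 (H(f, X) = -5*(-3) = 15)
T(D, A) = 2*A
v = -10 (v = -4 - 6 = -10)
r(P, m) = 15*P
x(Q) = -760 (x(Q) = -10*(1 + 15*5) = -10*(1 + 75) = -10*76 = -760)
x(29)*T(s, -38) - 1148 = -1520*(-38) - 1148 = -760*(-76) - 1148 = 57760 - 1148 = 56612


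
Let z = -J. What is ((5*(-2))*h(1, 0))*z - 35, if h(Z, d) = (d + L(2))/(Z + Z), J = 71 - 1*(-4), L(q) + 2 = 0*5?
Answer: -785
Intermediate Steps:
L(q) = -2 (L(q) = -2 + 0*5 = -2 + 0 = -2)
J = 75 (J = 71 + 4 = 75)
z = -75 (z = -1*75 = -75)
h(Z, d) = (-2 + d)/(2*Z) (h(Z, d) = (d - 2)/(Z + Z) = (-2 + d)/((2*Z)) = (-2 + d)*(1/(2*Z)) = (-2 + d)/(2*Z))
((5*(-2))*h(1, 0))*z - 35 = ((5*(-2))*((1/2)*(-2 + 0)/1))*(-75) - 35 = -5*(-2)*(-75) - 35 = -10*(-1)*(-75) - 35 = 10*(-75) - 35 = -750 - 35 = -785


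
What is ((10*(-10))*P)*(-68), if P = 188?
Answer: 1278400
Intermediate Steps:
((10*(-10))*P)*(-68) = ((10*(-10))*188)*(-68) = -100*188*(-68) = -18800*(-68) = 1278400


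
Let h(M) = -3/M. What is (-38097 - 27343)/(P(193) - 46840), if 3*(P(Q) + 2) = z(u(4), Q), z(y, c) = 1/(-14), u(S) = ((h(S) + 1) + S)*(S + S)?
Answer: 549696/393473 ≈ 1.3970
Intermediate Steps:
u(S) = 2*S*(1 + S - 3/S) (u(S) = ((-3/S + 1) + S)*(S + S) = ((1 - 3/S) + S)*(2*S) = (1 + S - 3/S)*(2*S) = 2*S*(1 + S - 3/S))
z(y, c) = -1/14
P(Q) = -85/42 (P(Q) = -2 + (⅓)*(-1/14) = -2 - 1/42 = -85/42)
(-38097 - 27343)/(P(193) - 46840) = (-38097 - 27343)/(-85/42 - 46840) = -65440/(-1967365/42) = -65440*(-42/1967365) = 549696/393473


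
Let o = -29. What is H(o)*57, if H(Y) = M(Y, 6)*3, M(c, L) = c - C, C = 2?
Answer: -5301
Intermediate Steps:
M(c, L) = -2 + c (M(c, L) = c - 1*2 = c - 2 = -2 + c)
H(Y) = -6 + 3*Y (H(Y) = (-2 + Y)*3 = -6 + 3*Y)
H(o)*57 = (-6 + 3*(-29))*57 = (-6 - 87)*57 = -93*57 = -5301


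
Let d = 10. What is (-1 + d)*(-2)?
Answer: -18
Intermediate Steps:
(-1 + d)*(-2) = (-1 + 10)*(-2) = 9*(-2) = -18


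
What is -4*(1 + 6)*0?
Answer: 0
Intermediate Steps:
-4*(1 + 6)*0 = -4*7*0 = -28*0 = 0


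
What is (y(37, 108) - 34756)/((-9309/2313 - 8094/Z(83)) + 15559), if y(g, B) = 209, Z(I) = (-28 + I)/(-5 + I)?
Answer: -1464965535/172851758 ≈ -8.4753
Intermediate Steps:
Z(I) = (-28 + I)/(-5 + I)
(y(37, 108) - 34756)/((-9309/2313 - 8094/Z(83)) + 15559) = (209 - 34756)/((-9309/2313 - 8094*(-5 + 83)/(-28 + 83)) + 15559) = -34547/((-9309*1/2313 - 8094/(55/78)) + 15559) = -34547/((-3103/771 - 8094/((1/78)*55)) + 15559) = -34547/((-3103/771 - 8094/55/78) + 15559) = -34547/((-3103/771 - 8094*78/55) + 15559) = -34547/((-3103/771 - 631332/55) + 15559) = -34547/(-486927637/42405 + 15559) = -34547/172851758/42405 = -34547*42405/172851758 = -1464965535/172851758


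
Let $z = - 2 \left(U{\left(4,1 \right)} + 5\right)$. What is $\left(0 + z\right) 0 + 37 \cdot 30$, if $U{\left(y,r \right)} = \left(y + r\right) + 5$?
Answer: $1110$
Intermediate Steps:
$U{\left(y,r \right)} = 5 + r + y$ ($U{\left(y,r \right)} = \left(r + y\right) + 5 = 5 + r + y$)
$z = -30$ ($z = - 2 \left(\left(5 + 1 + 4\right) + 5\right) = - 2 \left(10 + 5\right) = \left(-2\right) 15 = -30$)
$\left(0 + z\right) 0 + 37 \cdot 30 = \left(0 - 30\right) 0 + 37 \cdot 30 = \left(-30\right) 0 + 1110 = 0 + 1110 = 1110$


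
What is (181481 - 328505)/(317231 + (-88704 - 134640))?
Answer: -147024/93887 ≈ -1.5660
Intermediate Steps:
(181481 - 328505)/(317231 + (-88704 - 134640)) = -147024/(317231 - 223344) = -147024/93887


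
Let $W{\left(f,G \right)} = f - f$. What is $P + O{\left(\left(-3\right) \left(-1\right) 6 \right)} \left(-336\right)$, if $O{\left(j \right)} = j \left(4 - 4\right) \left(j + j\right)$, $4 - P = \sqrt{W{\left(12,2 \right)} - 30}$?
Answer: $4 - i \sqrt{30} \approx 4.0 - 5.4772 i$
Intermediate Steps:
$W{\left(f,G \right)} = 0$
$P = 4 - i \sqrt{30}$ ($P = 4 - \sqrt{0 - 30} = 4 - \sqrt{-30} = 4 - i \sqrt{30} \approx 4.0 - 5.4772 i$)
$O{\left(j \right)} = 0$ ($O{\left(j \right)} = j 0 \cdot 2 j = j 0 = 0$)
$P + O{\left(\left(-3\right) \left(-1\right) 6 \right)} \left(-336\right) = \left(4 - i \sqrt{30}\right) + 0 \left(-336\right) = \left(4 - i \sqrt{30}\right) + 0 = 4 - i \sqrt{30}$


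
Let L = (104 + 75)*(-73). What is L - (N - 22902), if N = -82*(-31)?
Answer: 7293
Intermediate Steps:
N = 2542
L = -13067 (L = 179*(-73) = -13067)
L - (N - 22902) = -13067 - (2542 - 22902) = -13067 - 1*(-20360) = -13067 + 20360 = 7293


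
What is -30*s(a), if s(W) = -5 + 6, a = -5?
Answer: -30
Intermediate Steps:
s(W) = 1
-30*s(a) = -30*1 = -30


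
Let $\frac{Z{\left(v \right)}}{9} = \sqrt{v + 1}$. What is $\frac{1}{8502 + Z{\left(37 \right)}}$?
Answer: $\frac{1417}{12046821} - \frac{\sqrt{38}}{8031214} \approx 0.00011686$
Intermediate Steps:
$Z{\left(v \right)} = 9 \sqrt{1 + v}$ ($Z{\left(v \right)} = 9 \sqrt{v + 1} = 9 \sqrt{1 + v}$)
$\frac{1}{8502 + Z{\left(37 \right)}} = \frac{1}{8502 + 9 \sqrt{1 + 37}} = \frac{1}{8502 + 9 \sqrt{38}}$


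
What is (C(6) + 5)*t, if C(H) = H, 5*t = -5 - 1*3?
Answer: -88/5 ≈ -17.600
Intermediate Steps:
t = -8/5 (t = (-5 - 1*3)/5 = (-5 - 3)/5 = (⅕)*(-8) = -8/5 ≈ -1.6000)
(C(6) + 5)*t = (6 + 5)*(-8/5) = 11*(-8/5) = -88/5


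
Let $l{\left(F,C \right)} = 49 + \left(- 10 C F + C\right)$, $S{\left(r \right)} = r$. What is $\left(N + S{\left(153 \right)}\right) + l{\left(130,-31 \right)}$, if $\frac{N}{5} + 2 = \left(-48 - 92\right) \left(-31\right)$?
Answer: $62161$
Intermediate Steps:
$N = 21690$ ($N = -10 + 5 \left(-48 - 92\right) \left(-31\right) = -10 + 5 \left(\left(-140\right) \left(-31\right)\right) = -10 + 5 \cdot 4340 = -10 + 21700 = 21690$)
$l{\left(F,C \right)} = 49 + C - 10 C F$ ($l{\left(F,C \right)} = 49 - \left(- C + 10 C F\right) = 49 + C - 10 C F$)
$\left(N + S{\left(153 \right)}\right) + l{\left(130,-31 \right)} = \left(21690 + 153\right) - \left(-18 - 40300\right) = 21843 + \left(49 - 31 + 40300\right) = 21843 + 40318 = 62161$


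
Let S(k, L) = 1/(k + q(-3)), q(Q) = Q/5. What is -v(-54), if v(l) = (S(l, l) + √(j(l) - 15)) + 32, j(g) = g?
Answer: -8731/273 - I*√69 ≈ -31.982 - 8.3066*I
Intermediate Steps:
q(Q) = Q/5 (q(Q) = Q*(⅕) = Q/5)
S(k, L) = 1/(-⅗ + k) (S(k, L) = 1/(k + (⅕)*(-3)) = 1/(k - ⅗) = 1/(-⅗ + k))
v(l) = 32 + √(-15 + l) + 5/(-3 + 5*l) (v(l) = (5/(-3 + 5*l) + √(l - 15)) + 32 = (5/(-3 + 5*l) + √(-15 + l)) + 32 = (√(-15 + l) + 5/(-3 + 5*l)) + 32 = 32 + √(-15 + l) + 5/(-3 + 5*l))
-v(-54) = -(5 + (-3 + 5*(-54))*(32 + √(-15 - 54)))/(-3 + 5*(-54)) = -(5 + (-3 - 270)*(32 + √(-69)))/(-3 - 270) = -(5 - 273*(32 + I*√69))/(-273) = -(-1)*(5 + (-8736 - 273*I*√69))/273 = -(-1)*(-8731 - 273*I*√69)/273 = -(8731/273 + I*√69) = -8731/273 - I*√69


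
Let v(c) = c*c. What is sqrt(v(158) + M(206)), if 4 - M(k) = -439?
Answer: 3*sqrt(2823) ≈ 159.40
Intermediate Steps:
M(k) = 443 (M(k) = 4 - 1*(-439) = 4 + 439 = 443)
v(c) = c**2
sqrt(v(158) + M(206)) = sqrt(158**2 + 443) = sqrt(24964 + 443) = sqrt(25407) = 3*sqrt(2823)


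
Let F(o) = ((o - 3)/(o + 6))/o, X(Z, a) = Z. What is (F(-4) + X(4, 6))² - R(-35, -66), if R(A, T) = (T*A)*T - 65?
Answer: 9763121/64 ≈ 1.5255e+5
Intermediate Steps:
R(A, T) = -65 + A*T² (R(A, T) = (A*T)*T - 65 = A*T² - 65 = -65 + A*T²)
F(o) = (-3 + o)/(o*(6 + o)) (F(o) = ((-3 + o)/(6 + o))/o = (-3 + o)/(o*(6 + o)))
(F(-4) + X(4, 6))² - R(-35, -66) = ((-3 - 4)/((-4)*(6 - 4)) + 4)² - (-65 - 35*(-66)²) = (-¼*(-7)/2 + 4)² - (-65 - 35*4356) = (-¼*½*(-7) + 4)² - (-65 - 152460) = (7/8 + 4)² - 1*(-152525) = (39/8)² + 152525 = 1521/64 + 152525 = 9763121/64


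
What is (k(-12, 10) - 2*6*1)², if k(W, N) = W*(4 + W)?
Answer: 7056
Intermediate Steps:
(k(-12, 10) - 2*6*1)² = (-12*(4 - 12) - 2*6*1)² = (-12*(-8) - 12*1)² = (96 - 12)² = 84² = 7056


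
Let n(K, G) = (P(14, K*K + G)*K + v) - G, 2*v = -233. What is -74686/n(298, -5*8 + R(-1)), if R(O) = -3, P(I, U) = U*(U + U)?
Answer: -149372/9391190024085 ≈ -1.5906e-8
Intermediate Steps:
P(I, U) = 2*U² (P(I, U) = U*(2*U) = 2*U²)
v = -233/2 (v = (½)*(-233) = -233/2 ≈ -116.50)
n(K, G) = -233/2 - G + 2*K*(G + K²)² (n(K, G) = ((2*(K*K + G)²)*K - 233/2) - G = ((2*(K² + G)²)*K - 233/2) - G = ((2*(G + K²)²)*K - 233/2) - G = (2*K*(G + K²)² - 233/2) - G = (-233/2 + 2*K*(G + K²)²) - G = -233/2 - G + 2*K*(G + K²)²)
-74686/n(298, -5*8 + R(-1)) = -74686/(-233/2 - (-5*8 - 3) + 2*298*((-5*8 - 3) + 298²)²) = -74686/(-233/2 - (-40 - 3) + 2*298*((-40 - 3) + 88804)²) = -74686/(-233/2 - 1*(-43) + 2*298*(-43 + 88804)²) = -74686/(-233/2 + 43 + 2*298*88761²) = -74686/(-233/2 + 43 + 2*298*7878515121) = -74686/(-233/2 + 43 + 4695595012116) = -74686/9391190024085/2 = -74686*2/9391190024085 = -149372/9391190024085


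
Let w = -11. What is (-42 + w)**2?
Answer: 2809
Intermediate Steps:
(-42 + w)**2 = (-42 - 11)**2 = (-53)**2 = 2809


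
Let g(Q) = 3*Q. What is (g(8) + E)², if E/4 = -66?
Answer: 57600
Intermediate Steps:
E = -264 (E = 4*(-66) = -264)
(g(8) + E)² = (3*8 - 264)² = (24 - 264)² = (-240)² = 57600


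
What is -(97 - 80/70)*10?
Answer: -6710/7 ≈ -958.57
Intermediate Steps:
-(97 - 80/70)*10 = -(97 - 80*1/70)*10 = -(97 - 8/7)*10 = -671*10/7 = -1*6710/7 = -6710/7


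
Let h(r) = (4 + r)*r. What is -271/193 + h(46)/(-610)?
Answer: -60921/11773 ≈ -5.1746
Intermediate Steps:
h(r) = r*(4 + r)
-271/193 + h(46)/(-610) = -271/193 + (46*(4 + 46))/(-610) = -271*1/193 + (46*50)*(-1/610) = -271/193 + 2300*(-1/610) = -271/193 - 230/61 = -60921/11773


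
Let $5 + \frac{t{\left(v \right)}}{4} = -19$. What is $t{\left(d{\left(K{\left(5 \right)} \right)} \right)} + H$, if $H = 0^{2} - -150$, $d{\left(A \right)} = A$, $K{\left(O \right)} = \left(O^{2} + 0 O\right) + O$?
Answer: $54$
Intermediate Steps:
$K{\left(O \right)} = O + O^{2}$ ($K{\left(O \right)} = \left(O^{2} + 0\right) + O = O^{2} + O = O + O^{2}$)
$t{\left(v \right)} = -96$ ($t{\left(v \right)} = -20 + 4 \left(-19\right) = -20 - 76 = -96$)
$H = 150$ ($H = 0 + 150 = 150$)
$t{\left(d{\left(K{\left(5 \right)} \right)} \right)} + H = -96 + 150 = 54$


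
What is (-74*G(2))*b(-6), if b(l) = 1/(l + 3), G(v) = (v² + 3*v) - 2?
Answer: 592/3 ≈ 197.33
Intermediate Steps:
G(v) = -2 + v² + 3*v
b(l) = 1/(3 + l)
(-74*G(2))*b(-6) = (-74*(-2 + 2² + 3*2))/(3 - 6) = -74*(-2 + 4 + 6)/(-3) = -74*8*(-⅓) = -592*(-⅓) = 592/3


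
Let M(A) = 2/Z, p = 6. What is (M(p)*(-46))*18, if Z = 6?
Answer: -276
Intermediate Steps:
M(A) = ⅓ (M(A) = 2/6 = 2*(⅙) = ⅓)
(M(p)*(-46))*18 = ((⅓)*(-46))*18 = -46/3*18 = -276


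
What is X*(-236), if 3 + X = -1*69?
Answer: 16992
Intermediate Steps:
X = -72 (X = -3 - 1*69 = -3 - 69 = -72)
X*(-236) = -72*(-236) = 16992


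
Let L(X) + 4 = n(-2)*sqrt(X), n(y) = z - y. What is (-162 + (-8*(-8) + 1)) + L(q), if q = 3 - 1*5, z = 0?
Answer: -101 + 2*I*sqrt(2) ≈ -101.0 + 2.8284*I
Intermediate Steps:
n(y) = -y (n(y) = 0 - y = -y)
q = -2 (q = 3 - 5 = -2)
L(X) = -4 + 2*sqrt(X) (L(X) = -4 + (-1*(-2))*sqrt(X) = -4 + 2*sqrt(X))
(-162 + (-8*(-8) + 1)) + L(q) = (-162 + (-8*(-8) + 1)) + (-4 + 2*sqrt(-2)) = (-162 + (64 + 1)) + (-4 + 2*(I*sqrt(2))) = (-162 + 65) + (-4 + 2*I*sqrt(2)) = -97 + (-4 + 2*I*sqrt(2)) = -101 + 2*I*sqrt(2)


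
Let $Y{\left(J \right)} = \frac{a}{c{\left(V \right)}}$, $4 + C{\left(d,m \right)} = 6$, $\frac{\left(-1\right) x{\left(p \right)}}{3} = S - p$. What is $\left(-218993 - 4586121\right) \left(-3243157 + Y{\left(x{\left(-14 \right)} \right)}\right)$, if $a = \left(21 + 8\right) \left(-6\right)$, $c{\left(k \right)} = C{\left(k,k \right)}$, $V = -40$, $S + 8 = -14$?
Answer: $15584157149816$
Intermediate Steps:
$S = -22$ ($S = -8 - 14 = -22$)
$x{\left(p \right)} = 66 + 3 p$ ($x{\left(p \right)} = - 3 \left(-22 - p\right) = 66 + 3 p$)
$C{\left(d,m \right)} = 2$ ($C{\left(d,m \right)} = -4 + 6 = 2$)
$c{\left(k \right)} = 2$
$a = -174$ ($a = 29 \left(-6\right) = -174$)
$Y{\left(J \right)} = -87$ ($Y{\left(J \right)} = - \frac{174}{2} = \left(-174\right) \frac{1}{2} = -87$)
$\left(-218993 - 4586121\right) \left(-3243157 + Y{\left(x{\left(-14 \right)} \right)}\right) = \left(-218993 - 4586121\right) \left(-3243157 - 87\right) = \left(-4805114\right) \left(-3243244\right) = 15584157149816$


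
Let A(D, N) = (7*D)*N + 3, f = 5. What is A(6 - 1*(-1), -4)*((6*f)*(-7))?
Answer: 40530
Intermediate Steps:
A(D, N) = 3 + 7*D*N (A(D, N) = 7*D*N + 3 = 3 + 7*D*N)
A(6 - 1*(-1), -4)*((6*f)*(-7)) = (3 + 7*(6 - 1*(-1))*(-4))*((6*5)*(-7)) = (3 + 7*(6 + 1)*(-4))*(30*(-7)) = (3 + 7*7*(-4))*(-210) = (3 - 196)*(-210) = -193*(-210) = 40530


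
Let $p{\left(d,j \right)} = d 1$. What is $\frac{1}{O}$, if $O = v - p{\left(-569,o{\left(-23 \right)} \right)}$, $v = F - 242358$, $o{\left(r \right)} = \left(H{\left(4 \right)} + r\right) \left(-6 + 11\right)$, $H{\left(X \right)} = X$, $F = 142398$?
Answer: $- \frac{1}{99391} \approx -1.0061 \cdot 10^{-5}$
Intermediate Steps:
$o{\left(r \right)} = 20 + 5 r$ ($o{\left(r \right)} = \left(4 + r\right) \left(-6 + 11\right) = \left(4 + r\right) 5 = 20 + 5 r$)
$p{\left(d,j \right)} = d$
$v = -99960$ ($v = 142398 - 242358 = -99960$)
$O = -99391$ ($O = -99960 - -569 = -99960 + 569 = -99391$)
$\frac{1}{O} = \frac{1}{-99391} = - \frac{1}{99391}$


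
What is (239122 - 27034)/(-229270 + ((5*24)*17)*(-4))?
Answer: -106044/118715 ≈ -0.89327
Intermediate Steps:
(239122 - 27034)/(-229270 + ((5*24)*17)*(-4)) = 212088/(-229270 + (120*17)*(-4)) = 212088/(-229270 + 2040*(-4)) = 212088/(-229270 - 8160) = 212088/(-237430) = 212088*(-1/237430) = -106044/118715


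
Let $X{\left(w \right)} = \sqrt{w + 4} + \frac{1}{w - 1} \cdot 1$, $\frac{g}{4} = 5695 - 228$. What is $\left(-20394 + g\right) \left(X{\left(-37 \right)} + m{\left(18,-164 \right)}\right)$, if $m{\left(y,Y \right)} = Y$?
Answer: $- \frac{4593721}{19} + 1474 i \sqrt{33} \approx -2.4177 \cdot 10^{5} + 8467.5 i$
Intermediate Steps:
$g = 21868$ ($g = 4 \left(5695 - 228\right) = 4 \cdot 5467 = 21868$)
$X{\left(w \right)} = \frac{1}{-1 + w} + \sqrt{4 + w}$ ($X{\left(w \right)} = \sqrt{4 + w} + \frac{1}{-1 + w} 1 = \sqrt{4 + w} + \frac{1}{-1 + w} = \frac{1}{-1 + w} + \sqrt{4 + w}$)
$\left(-20394 + g\right) \left(X{\left(-37 \right)} + m{\left(18,-164 \right)}\right) = \left(-20394 + 21868\right) \left(\frac{1 - \sqrt{4 - 37} - 37 \sqrt{4 - 37}}{-1 - 37} - 164\right) = 1474 \left(\frac{1 - \sqrt{-33} - 37 \sqrt{-33}}{-38} - 164\right) = 1474 \left(- \frac{1 - i \sqrt{33} - 37 i \sqrt{33}}{38} - 164\right) = 1474 \left(- \frac{1 - 38 i \sqrt{33}}{38} - 164\right) = 1474 \left(\left(- \frac{1}{38} + i \sqrt{33}\right) - 164\right) = 1474 \left(- \frac{6233}{38} + i \sqrt{33}\right) = - \frac{4593721}{19} + 1474 i \sqrt{33}$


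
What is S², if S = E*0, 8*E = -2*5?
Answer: 0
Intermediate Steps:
E = -5/4 (E = (-2*5)/8 = (⅛)*(-10) = -5/4 ≈ -1.2500)
S = 0 (S = -5/4*0 = 0)
S² = 0² = 0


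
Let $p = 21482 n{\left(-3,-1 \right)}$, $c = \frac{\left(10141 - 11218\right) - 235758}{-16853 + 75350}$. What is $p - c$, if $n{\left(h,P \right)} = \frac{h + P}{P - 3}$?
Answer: $\frac{418956463}{19499} \approx 21486.0$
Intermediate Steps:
$n{\left(h,P \right)} = \frac{P + h}{-3 + P}$
$c = - \frac{78945}{19499}$ ($c = \frac{-1077 - 235758}{58497} = \left(-236835\right) \frac{1}{58497} = - \frac{78945}{19499} \approx -4.0487$)
$p = 21482$ ($p = 21482 \frac{-1 - 3}{-3 - 1} = 21482 \frac{1}{-4} \left(-4\right) = 21482 \left(\left(- \frac{1}{4}\right) \left(-4\right)\right) = 21482 \cdot 1 = 21482$)
$p - c = 21482 - - \frac{78945}{19499} = 21482 + \frac{78945}{19499} = \frac{418956463}{19499}$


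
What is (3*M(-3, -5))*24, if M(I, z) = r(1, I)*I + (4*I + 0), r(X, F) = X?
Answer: -1080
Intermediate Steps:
M(I, z) = 5*I (M(I, z) = 1*I + (4*I + 0) = I + 4*I = 5*I)
(3*M(-3, -5))*24 = (3*(5*(-3)))*24 = (3*(-15))*24 = -45*24 = -1080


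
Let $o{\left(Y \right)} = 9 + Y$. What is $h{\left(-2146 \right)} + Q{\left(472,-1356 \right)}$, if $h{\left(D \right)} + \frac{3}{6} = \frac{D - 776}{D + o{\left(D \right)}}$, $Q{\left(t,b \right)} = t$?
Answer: $\frac{4044713}{8566} \approx 472.18$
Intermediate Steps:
$h{\left(D \right)} = - \frac{1}{2} + \frac{-776 + D}{9 + 2 D}$ ($h{\left(D \right)} = - \frac{1}{2} + \frac{D - 776}{D + \left(9 + D\right)} = - \frac{1}{2} + \frac{-776 + D}{9 + 2 D}$)
$h{\left(-2146 \right)} + Q{\left(472,-1356 \right)} = - \frac{1561}{18 + 4 \left(-2146\right)} + 472 = - \frac{1561}{18 - 8584} + 472 = - \frac{1561}{-8566} + 472 = \left(-1561\right) \left(- \frac{1}{8566}\right) + 472 = \frac{1561}{8566} + 472 = \frac{4044713}{8566}$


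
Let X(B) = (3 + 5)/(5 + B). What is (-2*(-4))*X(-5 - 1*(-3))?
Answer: 64/3 ≈ 21.333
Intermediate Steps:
X(B) = 8/(5 + B)
(-2*(-4))*X(-5 - 1*(-3)) = (-2*(-4))*(8/(5 + (-5 - 1*(-3)))) = 8*(8/(5 + (-5 + 3))) = 8*(8/(5 - 2)) = 8*(8/3) = 64/3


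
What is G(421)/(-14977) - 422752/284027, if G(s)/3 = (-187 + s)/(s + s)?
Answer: -2665685065861/1790880271559 ≈ -1.4885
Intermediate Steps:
G(s) = 3*(-187 + s)/(2*s) (G(s) = 3*((-187 + s)/(s + s)) = 3*((-187 + s)/((2*s))) = 3*((-187 + s)*(1/(2*s))) = 3*((-187 + s)/(2*s)) = 3*(-187 + s)/(2*s))
G(421)/(-14977) - 422752/284027 = ((3/2)*(-187 + 421)/421)/(-14977) - 422752/284027 = ((3/2)*(1/421)*234)*(-1/14977) - 422752*1/284027 = (351/421)*(-1/14977) - 422752/284027 = -351/6305317 - 422752/284027 = -2665685065861/1790880271559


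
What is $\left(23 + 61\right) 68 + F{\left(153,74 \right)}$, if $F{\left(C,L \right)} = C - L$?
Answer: $5791$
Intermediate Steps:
$\left(23 + 61\right) 68 + F{\left(153,74 \right)} = \left(23 + 61\right) 68 + \left(153 - 74\right) = 84 \cdot 68 + \left(153 - 74\right) = 5712 + 79 = 5791$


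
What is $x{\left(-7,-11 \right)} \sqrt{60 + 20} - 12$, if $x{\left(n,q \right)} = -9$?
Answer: $-12 - 36 \sqrt{5} \approx -92.498$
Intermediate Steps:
$x{\left(-7,-11 \right)} \sqrt{60 + 20} - 12 = - 9 \sqrt{60 + 20} - 12 = - 9 \sqrt{80} - 12 = - 9 \cdot 4 \sqrt{5} - 12 = - 36 \sqrt{5} - 12 = -12 - 36 \sqrt{5}$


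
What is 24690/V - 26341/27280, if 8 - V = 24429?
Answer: -1316816761/666204880 ≈ -1.9766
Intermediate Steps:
V = -24421 (V = 8 - 1*24429 = 8 - 24429 = -24421)
24690/V - 26341/27280 = 24690/(-24421) - 26341/27280 = 24690*(-1/24421) - 26341*1/27280 = -24690/24421 - 26341/27280 = -1316816761/666204880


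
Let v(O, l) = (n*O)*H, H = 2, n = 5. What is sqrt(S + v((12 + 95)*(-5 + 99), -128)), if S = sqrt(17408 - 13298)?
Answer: sqrt(100580 + sqrt(4110)) ≈ 317.24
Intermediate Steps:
v(O, l) = 10*O (v(O, l) = (5*O)*2 = 10*O)
S = sqrt(4110) ≈ 64.109
sqrt(S + v((12 + 95)*(-5 + 99), -128)) = sqrt(sqrt(4110) + 10*((12 + 95)*(-5 + 99))) = sqrt(sqrt(4110) + 10*(107*94)) = sqrt(sqrt(4110) + 10*10058) = sqrt(sqrt(4110) + 100580) = sqrt(100580 + sqrt(4110))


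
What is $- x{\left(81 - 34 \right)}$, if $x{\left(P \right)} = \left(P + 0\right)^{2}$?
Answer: $-2209$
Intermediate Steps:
$x{\left(P \right)} = P^{2}$
$- x{\left(81 - 34 \right)} = - \left(81 - 34\right)^{2} = - 47^{2} = \left(-1\right) 2209 = -2209$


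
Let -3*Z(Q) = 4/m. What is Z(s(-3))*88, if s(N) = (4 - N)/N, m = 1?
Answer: -352/3 ≈ -117.33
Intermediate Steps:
s(N) = (4 - N)/N
Z(Q) = -4/3 (Z(Q) = -4/(3*1) = -4/3)
Z(s(-3))*88 = -4/3*88 = -352/3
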